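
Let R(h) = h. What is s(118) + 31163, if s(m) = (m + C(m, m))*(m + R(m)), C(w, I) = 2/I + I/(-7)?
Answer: 385257/7 ≈ 55037.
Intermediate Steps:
C(w, I) = 2/I - I/7 (C(w, I) = 2/I + I*(-⅐) = 2/I - I/7)
s(m) = 2*m*(2/m + 6*m/7) (s(m) = (m + (2/m - m/7))*(m + m) = (2/m + 6*m/7)*(2*m) = 2*m*(2/m + 6*m/7))
s(118) + 31163 = (4 + (12/7)*118²) + 31163 = (4 + (12/7)*13924) + 31163 = (4 + 167088/7) + 31163 = 167116/7 + 31163 = 385257/7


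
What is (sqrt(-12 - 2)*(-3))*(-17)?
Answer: 51*I*sqrt(14) ≈ 190.82*I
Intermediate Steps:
(sqrt(-12 - 2)*(-3))*(-17) = (sqrt(-14)*(-3))*(-17) = ((I*sqrt(14))*(-3))*(-17) = -3*I*sqrt(14)*(-17) = 51*I*sqrt(14)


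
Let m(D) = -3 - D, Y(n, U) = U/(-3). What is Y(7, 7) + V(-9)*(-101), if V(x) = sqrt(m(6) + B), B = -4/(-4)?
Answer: -7/3 - 202*I*sqrt(2) ≈ -2.3333 - 285.67*I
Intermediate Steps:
Y(n, U) = -U/3 (Y(n, U) = U*(-1/3) = -U/3)
B = 1 (B = -4*(-1/4) = 1)
V(x) = 2*I*sqrt(2) (V(x) = sqrt((-3 - 1*6) + 1) = sqrt((-3 - 6) + 1) = sqrt(-9 + 1) = sqrt(-8) = 2*I*sqrt(2))
Y(7, 7) + V(-9)*(-101) = -1/3*7 + (2*I*sqrt(2))*(-101) = -7/3 - 202*I*sqrt(2)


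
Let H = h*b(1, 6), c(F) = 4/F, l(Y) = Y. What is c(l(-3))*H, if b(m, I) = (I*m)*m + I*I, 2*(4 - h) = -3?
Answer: -308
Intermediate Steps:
h = 11/2 (h = 4 - ½*(-3) = 4 + 3/2 = 11/2 ≈ 5.5000)
b(m, I) = I² + I*m² (b(m, I) = I*m² + I² = I² + I*m²)
H = 231 (H = 11*(6*(6 + 1²))/2 = 11*(6*(6 + 1))/2 = 11*(6*7)/2 = (11/2)*42 = 231)
c(l(-3))*H = (4/(-3))*231 = (4*(-⅓))*231 = -4/3*231 = -308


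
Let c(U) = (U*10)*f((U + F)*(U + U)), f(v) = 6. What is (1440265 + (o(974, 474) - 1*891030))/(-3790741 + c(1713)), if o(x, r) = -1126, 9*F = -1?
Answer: -548109/3687961 ≈ -0.14862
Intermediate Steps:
F = -⅑ (F = (⅑)*(-1) = -⅑ ≈ -0.11111)
c(U) = 60*U (c(U) = (U*10)*6 = (10*U)*6 = 60*U)
(1440265 + (o(974, 474) - 1*891030))/(-3790741 + c(1713)) = (1440265 + (-1126 - 1*891030))/(-3790741 + 60*1713) = (1440265 + (-1126 - 891030))/(-3790741 + 102780) = (1440265 - 892156)/(-3687961) = 548109*(-1/3687961) = -548109/3687961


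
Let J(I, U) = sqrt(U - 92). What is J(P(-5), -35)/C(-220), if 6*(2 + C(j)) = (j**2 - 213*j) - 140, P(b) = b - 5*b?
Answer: 3*I*sqrt(127)/47554 ≈ 0.00071095*I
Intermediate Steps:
P(b) = -4*b
J(I, U) = sqrt(-92 + U)
C(j) = -76/3 - 71*j/2 + j**2/6 (C(j) = -2 + ((j**2 - 213*j) - 140)/6 = -2 + (-140 + j**2 - 213*j)/6 = -2 + (-70/3 - 71*j/2 + j**2/6) = -76/3 - 71*j/2 + j**2/6)
J(P(-5), -35)/C(-220) = sqrt(-92 - 35)/(-76/3 - 71/2*(-220) + (1/6)*(-220)**2) = sqrt(-127)/(-76/3 + 7810 + (1/6)*48400) = (I*sqrt(127))/(-76/3 + 7810 + 24200/3) = (I*sqrt(127))/(47554/3) = (I*sqrt(127))*(3/47554) = 3*I*sqrt(127)/47554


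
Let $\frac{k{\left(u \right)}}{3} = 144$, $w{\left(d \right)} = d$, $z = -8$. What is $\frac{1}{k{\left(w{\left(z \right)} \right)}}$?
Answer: $\frac{1}{432} \approx 0.0023148$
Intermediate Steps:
$k{\left(u \right)} = 432$ ($k{\left(u \right)} = 3 \cdot 144 = 432$)
$\frac{1}{k{\left(w{\left(z \right)} \right)}} = \frac{1}{432}$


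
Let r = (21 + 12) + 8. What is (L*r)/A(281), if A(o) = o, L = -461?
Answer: -18901/281 ≈ -67.263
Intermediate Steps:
r = 41 (r = 33 + 8 = 41)
(L*r)/A(281) = -461*41/281 = -18901*1/281 = -18901/281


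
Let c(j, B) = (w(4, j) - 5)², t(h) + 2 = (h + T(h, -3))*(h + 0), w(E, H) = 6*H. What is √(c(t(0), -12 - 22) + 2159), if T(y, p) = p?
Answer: 12*√17 ≈ 49.477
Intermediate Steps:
t(h) = -2 + h*(-3 + h) (t(h) = -2 + (h - 3)*(h + 0) = -2 + (-3 + h)*h = -2 + h*(-3 + h))
c(j, B) = (-5 + 6*j)² (c(j, B) = (6*j - 5)² = (-5 + 6*j)²)
√(c(t(0), -12 - 22) + 2159) = √((-5 + 6*(-2 + 0² - 3*0))² + 2159) = √((-5 + 6*(-2 + 0 + 0))² + 2159) = √((-5 + 6*(-2))² + 2159) = √((-5 - 12)² + 2159) = √((-17)² + 2159) = √(289 + 2159) = √2448 = 12*√17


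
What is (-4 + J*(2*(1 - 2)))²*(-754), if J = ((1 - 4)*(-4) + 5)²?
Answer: -255397896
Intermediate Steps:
J = 289 (J = (-3*(-4) + 5)² = (12 + 5)² = 17² = 289)
(-4 + J*(2*(1 - 2)))²*(-754) = (-4 + 289*(2*(1 - 2)))²*(-754) = (-4 + 289*(2*(-1)))²*(-754) = (-4 + 289*(-2))²*(-754) = (-4 - 578)²*(-754) = (-582)²*(-754) = 338724*(-754) = -255397896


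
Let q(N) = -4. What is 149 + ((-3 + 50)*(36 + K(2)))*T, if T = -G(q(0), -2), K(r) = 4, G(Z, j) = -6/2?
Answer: 5789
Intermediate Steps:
G(Z, j) = -3 (G(Z, j) = -6*1/2 = -3)
T = 3 (T = -1*(-3) = 3)
149 + ((-3 + 50)*(36 + K(2)))*T = 149 + ((-3 + 50)*(36 + 4))*3 = 149 + (47*40)*3 = 149 + 1880*3 = 149 + 5640 = 5789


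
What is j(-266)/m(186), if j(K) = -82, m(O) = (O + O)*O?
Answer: -41/34596 ≈ -0.0011851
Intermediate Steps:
m(O) = 2*O² (m(O) = (2*O)*O = 2*O²)
j(-266)/m(186) = -82/(2*186²) = -82/(2*34596) = -82/69192 = -82*1/69192 = -41/34596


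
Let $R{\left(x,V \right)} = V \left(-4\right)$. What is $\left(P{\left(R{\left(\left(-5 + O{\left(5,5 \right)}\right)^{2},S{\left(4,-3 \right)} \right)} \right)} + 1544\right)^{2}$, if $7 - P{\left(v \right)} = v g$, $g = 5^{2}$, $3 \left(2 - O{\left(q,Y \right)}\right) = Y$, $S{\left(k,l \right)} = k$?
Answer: $3806401$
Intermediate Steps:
$O{\left(q,Y \right)} = 2 - \frac{Y}{3}$
$g = 25$
$R{\left(x,V \right)} = - 4 V$
$P{\left(v \right)} = 7 - 25 v$ ($P{\left(v \right)} = 7 - v 25 = 7 - 25 v$)
$\left(P{\left(R{\left(\left(-5 + O{\left(5,5 \right)}\right)^{2},S{\left(4,-3 \right)} \right)} \right)} + 1544\right)^{2} = \left(\left(7 - 25 \left(\left(-4\right) 4\right)\right) + 1544\right)^{2} = \left(\left(7 - -400\right) + 1544\right)^{2} = \left(\left(7 + 400\right) + 1544\right)^{2} = \left(407 + 1544\right)^{2} = 1951^{2} = 3806401$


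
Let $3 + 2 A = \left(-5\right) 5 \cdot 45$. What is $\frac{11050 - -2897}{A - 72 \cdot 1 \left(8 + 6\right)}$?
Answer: $- \frac{4649}{524} \approx -8.8721$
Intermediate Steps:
$A = -564$ ($A = - \frac{3}{2} + \frac{\left(-5\right) 5 \cdot 45}{2} = - \frac{3}{2} + \frac{\left(-25\right) 45}{2} = - \frac{3}{2} + \frac{1}{2} \left(-1125\right) = - \frac{3}{2} - \frac{1125}{2} = -564$)
$\frac{11050 - -2897}{A - 72 \cdot 1 \left(8 + 6\right)} = \frac{11050 - -2897}{-564 - 72 \cdot 1 \left(8 + 6\right)} = \frac{11050 + \left(-7808 + 10705\right)}{-564 - 72 \cdot 1 \cdot 14} = \frac{11050 + 2897}{-564 - 1008} = \frac{13947}{-564 - 1008} = \frac{13947}{-1572} = 13947 \left(- \frac{1}{1572}\right) = - \frac{4649}{524}$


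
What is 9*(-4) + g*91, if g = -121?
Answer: -11047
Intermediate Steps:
9*(-4) + g*91 = 9*(-4) - 121*91 = -36 - 11011 = -11047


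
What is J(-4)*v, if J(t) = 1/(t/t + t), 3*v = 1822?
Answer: -1822/9 ≈ -202.44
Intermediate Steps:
v = 1822/3 (v = (⅓)*1822 = 1822/3 ≈ 607.33)
J(t) = 1/(1 + t)
J(-4)*v = (1822/3)/(1 - 4) = (1822/3)/(-3) = -⅓*1822/3 = -1822/9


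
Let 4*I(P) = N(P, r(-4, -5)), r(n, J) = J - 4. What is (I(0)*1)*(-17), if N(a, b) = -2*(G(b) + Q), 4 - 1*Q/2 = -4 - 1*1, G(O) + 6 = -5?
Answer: 119/2 ≈ 59.500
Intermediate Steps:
r(n, J) = -4 + J
G(O) = -11 (G(O) = -6 - 5 = -11)
Q = 18 (Q = 8 - 2*(-4 - 1*1) = 8 - 2*(-4 - 1) = 8 - 2*(-5) = 8 + 10 = 18)
N(a, b) = -14 (N(a, b) = -2*(-11 + 18) = -2*7 = -14)
I(P) = -7/2 (I(P) = (¼)*(-14) = -7/2)
(I(0)*1)*(-17) = -7/2*1*(-17) = -7/2*(-17) = 119/2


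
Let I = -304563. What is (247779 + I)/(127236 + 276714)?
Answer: -9464/67325 ≈ -0.14057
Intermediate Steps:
(247779 + I)/(127236 + 276714) = (247779 - 304563)/(127236 + 276714) = -56784/403950 = -56784*1/403950 = -9464/67325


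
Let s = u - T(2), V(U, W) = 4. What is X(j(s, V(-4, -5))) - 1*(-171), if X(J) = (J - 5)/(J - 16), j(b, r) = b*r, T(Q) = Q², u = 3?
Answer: 3429/20 ≈ 171.45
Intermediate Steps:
s = -1 (s = 3 - 1*2² = 3 - 1*4 = 3 - 4 = -1)
X(J) = (-5 + J)/(-16 + J)
X(j(s, V(-4, -5))) - 1*(-171) = (-5 - 1*4)/(-16 - 1*4) - 1*(-171) = (-5 - 4)/(-16 - 4) + 171 = -9/(-20) + 171 = -1/20*(-9) + 171 = 9/20 + 171 = 3429/20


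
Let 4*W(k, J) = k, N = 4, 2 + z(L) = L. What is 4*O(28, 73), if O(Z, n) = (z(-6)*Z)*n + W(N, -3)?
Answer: -65404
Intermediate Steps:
z(L) = -2 + L
W(k, J) = k/4
O(Z, n) = 1 - 8*Z*n (O(Z, n) = ((-2 - 6)*Z)*n + (¼)*4 = (-8*Z)*n + 1 = -8*Z*n + 1 = 1 - 8*Z*n)
4*O(28, 73) = 4*(1 - 8*28*73) = 4*(1 - 16352) = 4*(-16351) = -65404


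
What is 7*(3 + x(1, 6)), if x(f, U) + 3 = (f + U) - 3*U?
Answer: -77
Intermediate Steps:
x(f, U) = -3 + f - 2*U (x(f, U) = -3 + ((f + U) - 3*U) = -3 + ((U + f) - 3*U) = -3 + (f - 2*U) = -3 + f - 2*U)
7*(3 + x(1, 6)) = 7*(3 + (-3 + 1 - 2*6)) = 7*(3 + (-3 + 1 - 12)) = 7*(3 - 14) = 7*(-11) = -77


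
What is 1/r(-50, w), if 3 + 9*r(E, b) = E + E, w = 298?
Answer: -9/103 ≈ -0.087379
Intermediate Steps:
r(E, b) = -1/3 + 2*E/9 (r(E, b) = -1/3 + (E + E)/9 = -1/3 + (2*E)/9 = -1/3 + 2*E/9)
1/r(-50, w) = 1/(-1/3 + (2/9)*(-50)) = 1/(-1/3 - 100/9) = 1/(-103/9) = -9/103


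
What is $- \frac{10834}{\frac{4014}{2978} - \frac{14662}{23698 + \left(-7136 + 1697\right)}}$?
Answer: $- \frac{294551010934}{14814095} \approx -19883.0$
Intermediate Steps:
$- \frac{10834}{\frac{4014}{2978} - \frac{14662}{23698 + \left(-7136 + 1697\right)}} = - \frac{10834}{4014 \cdot \frac{1}{2978} - \frac{14662}{23698 - 5439}} = - \frac{10834}{\frac{2007}{1489} - \frac{14662}{18259}} = - \frac{10834}{\frac{14814095}{27187651}} = \left(-10834\right) \frac{27187651}{14814095} = - \frac{294551010934}{14814095}$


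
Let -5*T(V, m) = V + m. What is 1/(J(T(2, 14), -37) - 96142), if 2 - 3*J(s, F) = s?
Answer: -15/1442104 ≈ -1.0401e-5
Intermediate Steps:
T(V, m) = -V/5 - m/5 (T(V, m) = -(V + m)/5 = -V/5 - m/5)
J(s, F) = ⅔ - s/3
1/(J(T(2, 14), -37) - 96142) = 1/((⅔ - (-⅕*2 - ⅕*14)/3) - 96142) = 1/((⅔ - (-⅖ - 14/5)/3) - 96142) = 1/((⅔ - ⅓*(-16/5)) - 96142) = 1/((⅔ + 16/15) - 96142) = 1/(26/15 - 96142) = 1/(-1442104/15) = -15/1442104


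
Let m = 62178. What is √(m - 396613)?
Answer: I*√334435 ≈ 578.3*I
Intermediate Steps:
√(m - 396613) = √(62178 - 396613) = √(-334435) = I*√334435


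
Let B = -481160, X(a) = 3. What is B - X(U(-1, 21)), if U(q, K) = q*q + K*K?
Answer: -481163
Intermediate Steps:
U(q, K) = K² + q² (U(q, K) = q² + K² = K² + q²)
B - X(U(-1, 21)) = -481160 - 1*3 = -481160 - 3 = -481163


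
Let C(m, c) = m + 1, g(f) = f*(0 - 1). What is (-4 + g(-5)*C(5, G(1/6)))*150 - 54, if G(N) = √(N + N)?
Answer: 3846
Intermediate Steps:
G(N) = √2*√N (G(N) = √(2*N) = √2*√N)
g(f) = -f (g(f) = f*(-1) = -f)
C(m, c) = 1 + m
(-4 + g(-5)*C(5, G(1/6)))*150 - 54 = (-4 + (-1*(-5))*(1 + 5))*150 - 54 = (-4 + 5*6)*150 - 54 = (-4 + 30)*150 - 54 = 26*150 - 54 = 3900 - 54 = 3846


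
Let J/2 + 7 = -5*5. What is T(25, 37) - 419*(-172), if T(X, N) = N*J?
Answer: 69700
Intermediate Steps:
J = -64 (J = -14 + 2*(-5*5) = -14 + 2*(-25) = -14 - 50 = -64)
T(X, N) = -64*N (T(X, N) = N*(-64) = -64*N)
T(25, 37) - 419*(-172) = -64*37 - 419*(-172) = -2368 + 72068 = 69700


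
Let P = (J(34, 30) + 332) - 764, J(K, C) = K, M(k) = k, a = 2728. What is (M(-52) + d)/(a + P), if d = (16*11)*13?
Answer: 1118/1165 ≈ 0.95966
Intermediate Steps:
d = 2288 (d = 176*13 = 2288)
P = -398 (P = (34 + 332) - 764 = 366 - 764 = -398)
(M(-52) + d)/(a + P) = (-52 + 2288)/(2728 - 398) = 2236/2330 = 2236*(1/2330) = 1118/1165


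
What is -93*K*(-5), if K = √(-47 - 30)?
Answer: 465*I*√77 ≈ 4080.4*I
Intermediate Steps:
K = I*√77 (K = √(-77) = I*√77 ≈ 8.775*I)
-93*K*(-5) = -93*I*√77*(-5) = 465*I*√77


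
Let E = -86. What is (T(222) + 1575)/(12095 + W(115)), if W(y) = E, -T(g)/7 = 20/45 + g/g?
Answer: 14084/108081 ≈ 0.13031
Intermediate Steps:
T(g) = -91/9 (T(g) = -7*(20/45 + g/g) = -7*(20*(1/45) + 1) = -7*(4/9 + 1) = -7*13/9 = -91/9)
W(y) = -86
(T(222) + 1575)/(12095 + W(115)) = (-91/9 + 1575)/(12095 - 86) = (14084/9)/12009 = (14084/9)*(1/12009) = 14084/108081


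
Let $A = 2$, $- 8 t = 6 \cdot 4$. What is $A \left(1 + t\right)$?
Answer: $-4$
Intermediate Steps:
$t = -3$ ($t = - \frac{6 \cdot 4}{8} = \left(- \frac{1}{8}\right) 24 = -3$)
$A \left(1 + t\right) = 2 \left(1 - 3\right) = 2 \left(-2\right) = -4$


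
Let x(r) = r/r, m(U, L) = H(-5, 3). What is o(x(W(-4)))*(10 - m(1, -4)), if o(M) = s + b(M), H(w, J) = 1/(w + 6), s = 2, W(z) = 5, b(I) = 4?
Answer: 54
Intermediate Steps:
H(w, J) = 1/(6 + w)
m(U, L) = 1 (m(U, L) = 1/(6 - 5) = 1/1 = 1)
x(r) = 1
o(M) = 6 (o(M) = 2 + 4 = 6)
o(x(W(-4)))*(10 - m(1, -4)) = 6*(10 - 1*1) = 6*(10 - 1) = 6*9 = 54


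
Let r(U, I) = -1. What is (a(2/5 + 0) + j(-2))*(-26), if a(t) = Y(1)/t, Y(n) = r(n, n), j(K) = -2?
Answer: 117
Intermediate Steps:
Y(n) = -1
a(t) = -1/t
(a(2/5 + 0) + j(-2))*(-26) = (-1/(2/5 + 0) - 2)*(-26) = (-1/(2*(⅕) + 0) - 2)*(-26) = (-1/(⅖ + 0) - 2)*(-26) = (-1/⅖ - 2)*(-26) = (-1*5/2 - 2)*(-26) = (-5/2 - 2)*(-26) = -9/2*(-26) = 117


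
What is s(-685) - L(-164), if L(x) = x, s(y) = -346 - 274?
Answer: -456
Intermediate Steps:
s(y) = -620
s(-685) - L(-164) = -620 - 1*(-164) = -620 + 164 = -456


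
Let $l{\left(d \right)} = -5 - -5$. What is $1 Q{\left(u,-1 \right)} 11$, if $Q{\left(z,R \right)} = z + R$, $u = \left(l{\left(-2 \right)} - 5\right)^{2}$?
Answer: $264$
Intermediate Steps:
$l{\left(d \right)} = 0$ ($l{\left(d \right)} = -5 + 5 = 0$)
$u = 25$ ($u = \left(0 - 5\right)^{2} = \left(-5\right)^{2} = 25$)
$Q{\left(z,R \right)} = R + z$
$1 Q{\left(u,-1 \right)} 11 = 1 \left(-1 + 25\right) 11 = 1 \cdot 24 \cdot 11 = 24 \cdot 11 = 264$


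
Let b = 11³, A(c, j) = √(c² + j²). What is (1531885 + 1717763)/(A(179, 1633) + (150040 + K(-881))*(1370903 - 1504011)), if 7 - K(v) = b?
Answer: -32163861187078272/195926739789613996427 - 1624824*√2698730/195926739789613996427 ≈ -0.00016416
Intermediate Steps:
b = 1331
K(v) = -1324 (K(v) = 7 - 1*1331 = 7 - 1331 = -1324)
(1531885 + 1717763)/(A(179, 1633) + (150040 + K(-881))*(1370903 - 1504011)) = (1531885 + 1717763)/(√(179² + 1633²) + (150040 - 1324)*(1370903 - 1504011)) = 3249648/(√(32041 + 2666689) + 148716*(-133108)) = 3249648/(√2698730 - 19795289328) = 3249648/(-19795289328 + √2698730)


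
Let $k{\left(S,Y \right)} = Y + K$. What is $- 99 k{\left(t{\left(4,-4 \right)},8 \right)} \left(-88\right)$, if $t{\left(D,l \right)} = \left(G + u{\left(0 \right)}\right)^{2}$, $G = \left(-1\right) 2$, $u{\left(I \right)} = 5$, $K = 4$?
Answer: $104544$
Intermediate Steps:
$G = -2$
$t{\left(D,l \right)} = 9$ ($t{\left(D,l \right)} = \left(-2 + 5\right)^{2} = 3^{2} = 9$)
$k{\left(S,Y \right)} = 4 + Y$ ($k{\left(S,Y \right)} = Y + 4 = 4 + Y$)
$- 99 k{\left(t{\left(4,-4 \right)},8 \right)} \left(-88\right) = - 99 \left(4 + 8\right) \left(-88\right) = \left(-99\right) 12 \left(-88\right) = \left(-1188\right) \left(-88\right) = 104544$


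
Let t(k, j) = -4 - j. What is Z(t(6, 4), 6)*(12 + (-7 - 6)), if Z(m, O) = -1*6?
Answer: 6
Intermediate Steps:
Z(m, O) = -6
Z(t(6, 4), 6)*(12 + (-7 - 6)) = -6*(12 + (-7 - 6)) = -6*(12 - 13) = -6*(-1) = 6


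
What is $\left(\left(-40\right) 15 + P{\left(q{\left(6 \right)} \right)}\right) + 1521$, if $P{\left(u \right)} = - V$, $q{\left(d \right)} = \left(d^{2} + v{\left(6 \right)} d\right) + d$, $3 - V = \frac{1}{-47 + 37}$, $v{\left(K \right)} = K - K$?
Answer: $\frac{9179}{10} \approx 917.9$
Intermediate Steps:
$v{\left(K \right)} = 0$
$V = \frac{31}{10}$ ($V = 3 - \frac{1}{-47 + 37} = 3 - \frac{1}{-10} = 3 - - \frac{1}{10} = 3 + \frac{1}{10} = \frac{31}{10} \approx 3.1$)
$q{\left(d \right)} = d + d^{2}$ ($q{\left(d \right)} = \left(d^{2} + 0 d\right) + d = \left(d^{2} + 0\right) + d = d^{2} + d = d + d^{2}$)
$P{\left(u \right)} = - \frac{31}{10}$ ($P{\left(u \right)} = \left(-1\right) \frac{31}{10} = - \frac{31}{10}$)
$\left(\left(-40\right) 15 + P{\left(q{\left(6 \right)} \right)}\right) + 1521 = \left(\left(-40\right) 15 - \frac{31}{10}\right) + 1521 = \left(-600 - \frac{31}{10}\right) + 1521 = - \frac{6031}{10} + 1521 = \frac{9179}{10}$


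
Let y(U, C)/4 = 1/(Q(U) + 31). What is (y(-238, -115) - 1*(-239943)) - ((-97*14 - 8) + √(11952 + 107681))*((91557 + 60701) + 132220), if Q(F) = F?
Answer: 80489236433/207 - 284478*√119633 ≈ 2.9044e+8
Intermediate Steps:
y(U, C) = 4/(31 + U) (y(U, C) = 4/(U + 31) = 4/(31 + U))
(y(-238, -115) - 1*(-239943)) - ((-97*14 - 8) + √(11952 + 107681))*((91557 + 60701) + 132220) = (4/(31 - 238) - 1*(-239943)) - ((-97*14 - 8) + √(11952 + 107681))*((91557 + 60701) + 132220) = (4/(-207) + 239943) - ((-1358 - 8) + √119633)*(152258 + 132220) = (4*(-1/207) + 239943) - (-1366 + √119633)*284478 = (-4/207 + 239943) - (-388596948 + 284478*√119633) = 49668197/207 + (388596948 - 284478*√119633) = 80489236433/207 - 284478*√119633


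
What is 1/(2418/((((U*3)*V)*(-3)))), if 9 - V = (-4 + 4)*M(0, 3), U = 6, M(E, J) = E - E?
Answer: -81/403 ≈ -0.20099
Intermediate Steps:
M(E, J) = 0
V = 9 (V = 9 - (-4 + 4)*0 = 9 - 0*0 = 9 - 1*0 = 9 + 0 = 9)
1/(2418/((((U*3)*V)*(-3)))) = 1/(2418/((((6*3)*9)*(-3)))) = 1/(2418/(((18*9)*(-3)))) = 1/(2418/((162*(-3)))) = 1/(2418/(-486)) = 1/(2418*(-1/486)) = 1/(-403/81) = -81/403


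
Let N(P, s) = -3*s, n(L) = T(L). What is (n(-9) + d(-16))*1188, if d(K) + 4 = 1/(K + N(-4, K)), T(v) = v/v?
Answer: -28215/8 ≈ -3526.9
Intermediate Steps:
T(v) = 1
n(L) = 1
d(K) = -4 - 1/(2*K) (d(K) = -4 + 1/(K - 3*K) = -4 + 1/(-2*K) = -4 - 1/(2*K))
(n(-9) + d(-16))*1188 = (1 + (-4 - ½/(-16)))*1188 = (1 + (-4 - ½*(-1/16)))*1188 = (1 + (-4 + 1/32))*1188 = (1 - 127/32)*1188 = -95/32*1188 = -28215/8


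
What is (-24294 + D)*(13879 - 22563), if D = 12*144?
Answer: 195963144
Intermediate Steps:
D = 1728
(-24294 + D)*(13879 - 22563) = (-24294 + 1728)*(13879 - 22563) = -22566*(-8684) = 195963144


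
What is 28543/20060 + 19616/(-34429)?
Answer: 34659411/40626220 ≈ 0.85313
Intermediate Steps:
28543/20060 + 19616/(-34429) = 28543*(1/20060) + 19616*(-1/34429) = 1679/1180 - 19616/34429 = 34659411/40626220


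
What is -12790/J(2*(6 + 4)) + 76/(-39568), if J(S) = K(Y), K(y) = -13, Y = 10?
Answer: 126518433/128596 ≈ 983.84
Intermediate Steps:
J(S) = -13
-12790/J(2*(6 + 4)) + 76/(-39568) = -12790/(-13) + 76/(-39568) = -12790*(-1/13) + 76*(-1/39568) = 12790/13 - 19/9892 = 126518433/128596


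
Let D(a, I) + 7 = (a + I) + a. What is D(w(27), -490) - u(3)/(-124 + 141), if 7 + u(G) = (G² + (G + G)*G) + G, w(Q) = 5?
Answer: -8302/17 ≈ -488.35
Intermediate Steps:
u(G) = -7 + G + 3*G² (u(G) = -7 + ((G² + (G + G)*G) + G) = -7 + ((G² + (2*G)*G) + G) = -7 + ((G² + 2*G²) + G) = -7 + (3*G² + G) = -7 + (G + 3*G²) = -7 + G + 3*G²)
D(a, I) = -7 + I + 2*a (D(a, I) = -7 + ((a + I) + a) = -7 + ((I + a) + a) = -7 + (I + 2*a) = -7 + I + 2*a)
D(w(27), -490) - u(3)/(-124 + 141) = (-7 - 490 + 2*5) - (-7 + 3 + 3*3²)/(-124 + 141) = (-7 - 490 + 10) - (-7 + 3 + 3*9)/17 = -487 - (-7 + 3 + 27)/17 = -487 - 23/17 = -8302/17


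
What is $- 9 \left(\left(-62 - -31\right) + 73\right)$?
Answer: $-378$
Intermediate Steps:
$- 9 \left(\left(-62 - -31\right) + 73\right) = - 9 \left(\left(-62 + 31\right) + 73\right) = - 9 \left(-31 + 73\right) = \left(-9\right) 42 = -378$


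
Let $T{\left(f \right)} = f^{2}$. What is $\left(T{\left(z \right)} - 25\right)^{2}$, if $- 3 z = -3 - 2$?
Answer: $\frac{40000}{81} \approx 493.83$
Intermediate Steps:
$z = \frac{5}{3}$ ($z = - \frac{-3 - 2}{3} = \left(- \frac{1}{3}\right) \left(-5\right) = \frac{5}{3} \approx 1.6667$)
$\left(T{\left(z \right)} - 25\right)^{2} = \left(\left(\frac{5}{3}\right)^{2} - 25\right)^{2} = \left(\frac{25}{9} - 25\right)^{2} = \left(- \frac{200}{9}\right)^{2} = \frac{40000}{81}$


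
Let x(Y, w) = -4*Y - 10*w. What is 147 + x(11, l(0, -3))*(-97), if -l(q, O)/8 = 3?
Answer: -18865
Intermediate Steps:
l(q, O) = -24 (l(q, O) = -8*3 = -24)
x(Y, w) = -10*w - 4*Y
147 + x(11, l(0, -3))*(-97) = 147 + (-10*(-24) - 4*11)*(-97) = 147 + (240 - 44)*(-97) = 147 + 196*(-97) = 147 - 19012 = -18865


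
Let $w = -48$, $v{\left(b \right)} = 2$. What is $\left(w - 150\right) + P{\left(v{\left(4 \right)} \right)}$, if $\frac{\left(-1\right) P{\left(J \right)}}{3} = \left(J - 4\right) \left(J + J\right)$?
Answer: $-174$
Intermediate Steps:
$P{\left(J \right)} = - 6 J \left(-4 + J\right)$ ($P{\left(J \right)} = - 3 \left(J - 4\right) \left(J + J\right) = - 3 \left(-4 + J\right) 2 J = - 3 \cdot 2 J \left(-4 + J\right) = - 6 J \left(-4 + J\right)$)
$\left(w - 150\right) + P{\left(v{\left(4 \right)} \right)} = \left(-48 - 150\right) + 6 \cdot 2 \left(4 - 2\right) = -198 + 6 \cdot 2 \left(4 - 2\right) = -198 + 6 \cdot 2 \cdot 2 = -198 + 24 = -174$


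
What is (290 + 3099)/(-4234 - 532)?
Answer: -3389/4766 ≈ -0.71108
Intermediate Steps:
(290 + 3099)/(-4234 - 532) = 3389/(-4766) = 3389*(-1/4766) = -3389/4766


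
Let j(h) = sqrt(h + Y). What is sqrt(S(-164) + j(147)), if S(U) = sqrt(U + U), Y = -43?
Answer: sqrt(2*sqrt(26) + 2*I*sqrt(82)) ≈ 3.9359 + 2.3007*I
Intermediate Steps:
S(U) = sqrt(2)*sqrt(U) (S(U) = sqrt(2*U) = sqrt(2)*sqrt(U))
j(h) = sqrt(-43 + h) (j(h) = sqrt(h - 43) = sqrt(-43 + h))
sqrt(S(-164) + j(147)) = sqrt(sqrt(2)*sqrt(-164) + sqrt(-43 + 147)) = sqrt(sqrt(2)*(2*I*sqrt(41)) + sqrt(104)) = sqrt(2*I*sqrt(82) + 2*sqrt(26)) = sqrt(2*sqrt(26) + 2*I*sqrt(82))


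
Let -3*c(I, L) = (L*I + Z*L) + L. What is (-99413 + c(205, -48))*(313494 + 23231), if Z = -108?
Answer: -32946857625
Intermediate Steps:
c(I, L) = 107*L/3 - I*L/3 (c(I, L) = -((L*I - 108*L) + L)/3 = -((I*L - 108*L) + L)/3 = -((-108*L + I*L) + L)/3 = -(-107*L + I*L)/3 = 107*L/3 - I*L/3)
(-99413 + c(205, -48))*(313494 + 23231) = (-99413 + (1/3)*(-48)*(107 - 1*205))*(313494 + 23231) = (-99413 + (1/3)*(-48)*(107 - 205))*336725 = (-99413 + (1/3)*(-48)*(-98))*336725 = (-99413 + 1568)*336725 = -97845*336725 = -32946857625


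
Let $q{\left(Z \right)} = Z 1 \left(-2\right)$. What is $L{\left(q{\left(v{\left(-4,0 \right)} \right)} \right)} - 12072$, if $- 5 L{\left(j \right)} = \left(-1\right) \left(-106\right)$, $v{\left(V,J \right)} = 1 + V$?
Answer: $- \frac{60466}{5} \approx -12093.0$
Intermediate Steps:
$q{\left(Z \right)} = - 2 Z$ ($q{\left(Z \right)} = Z \left(-2\right) = - 2 Z$)
$L{\left(j \right)} = - \frac{106}{5}$ ($L{\left(j \right)} = - \frac{\left(-1\right) \left(-106\right)}{5} = \left(- \frac{1}{5}\right) 106 = - \frac{106}{5}$)
$L{\left(q{\left(v{\left(-4,0 \right)} \right)} \right)} - 12072 = - \frac{106}{5} - 12072 = - \frac{60466}{5}$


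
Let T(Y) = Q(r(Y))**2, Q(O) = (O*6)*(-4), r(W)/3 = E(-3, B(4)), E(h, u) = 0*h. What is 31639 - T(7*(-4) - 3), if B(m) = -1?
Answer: 31639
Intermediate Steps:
E(h, u) = 0
r(W) = 0 (r(W) = 3*0 = 0)
Q(O) = -24*O (Q(O) = (6*O)*(-4) = -24*O)
T(Y) = 0 (T(Y) = (-24*0)**2 = 0**2 = 0)
31639 - T(7*(-4) - 3) = 31639 - 1*0 = 31639 + 0 = 31639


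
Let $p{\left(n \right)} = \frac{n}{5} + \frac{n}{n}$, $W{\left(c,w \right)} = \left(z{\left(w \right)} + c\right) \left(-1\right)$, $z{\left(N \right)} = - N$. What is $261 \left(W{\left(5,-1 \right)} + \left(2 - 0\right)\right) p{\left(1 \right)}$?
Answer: $- \frac{6264}{5} \approx -1252.8$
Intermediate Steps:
$W{\left(c,w \right)} = w - c$ ($W{\left(c,w \right)} = \left(- w + c\right) \left(-1\right) = \left(c - w\right) \left(-1\right) = w - c$)
$p{\left(n \right)} = 1 + \frac{n}{5}$ ($p{\left(n \right)} = n \frac{1}{5} + 1 = \frac{n}{5} + 1 = 1 + \frac{n}{5}$)
$261 \left(W{\left(5,-1 \right)} + \left(2 - 0\right)\right) p{\left(1 \right)} = 261 \left(\left(-1 - 5\right) + \left(2 - 0\right)\right) \left(1 + \frac{1}{5} \cdot 1\right) = 261 \left(\left(-1 - 5\right) + \left(2 + 0\right)\right) \left(1 + \frac{1}{5}\right) = 261 \left(-6 + 2\right) \frac{6}{5} = 261 \left(\left(-4\right) \frac{6}{5}\right) = 261 \left(- \frac{24}{5}\right) = - \frac{6264}{5}$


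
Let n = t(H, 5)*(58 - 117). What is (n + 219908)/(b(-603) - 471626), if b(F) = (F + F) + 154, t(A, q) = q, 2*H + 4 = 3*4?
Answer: -219613/472678 ≈ -0.46461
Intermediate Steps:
H = 4 (H = -2 + (3*4)/2 = -2 + (½)*12 = -2 + 6 = 4)
b(F) = 154 + 2*F (b(F) = 2*F + 154 = 154 + 2*F)
n = -295 (n = 5*(58 - 117) = 5*(-59) = -295)
(n + 219908)/(b(-603) - 471626) = (-295 + 219908)/((154 + 2*(-603)) - 471626) = 219613/((154 - 1206) - 471626) = 219613/(-1052 - 471626) = 219613/(-472678) = 219613*(-1/472678) = -219613/472678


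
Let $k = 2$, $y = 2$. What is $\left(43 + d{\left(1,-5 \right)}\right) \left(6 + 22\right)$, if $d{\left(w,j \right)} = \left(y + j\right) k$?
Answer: $1036$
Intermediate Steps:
$d{\left(w,j \right)} = 4 + 2 j$ ($d{\left(w,j \right)} = \left(2 + j\right) 2 = 4 + 2 j$)
$\left(43 + d{\left(1,-5 \right)}\right) \left(6 + 22\right) = \left(43 + \left(4 + 2 \left(-5\right)\right)\right) \left(6 + 22\right) = \left(43 + \left(4 - 10\right)\right) 28 = \left(43 - 6\right) 28 = 37 \cdot 28 = 1036$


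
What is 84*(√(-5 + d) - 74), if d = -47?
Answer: -6216 + 168*I*√13 ≈ -6216.0 + 605.73*I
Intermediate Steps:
84*(√(-5 + d) - 74) = 84*(√(-5 - 47) - 74) = 84*(√(-52) - 74) = 84*(2*I*√13 - 74) = 84*(-74 + 2*I*√13) = -6216 + 168*I*√13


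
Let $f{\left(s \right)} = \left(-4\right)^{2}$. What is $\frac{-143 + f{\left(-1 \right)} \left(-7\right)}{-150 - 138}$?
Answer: $\frac{85}{96} \approx 0.88542$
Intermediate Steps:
$f{\left(s \right)} = 16$
$\frac{-143 + f{\left(-1 \right)} \left(-7\right)}{-150 - 138} = \frac{-143 + 16 \left(-7\right)}{-150 - 138} = \frac{-143 - 112}{-288} = \left(-255\right) \left(- \frac{1}{288}\right) = \frac{85}{96}$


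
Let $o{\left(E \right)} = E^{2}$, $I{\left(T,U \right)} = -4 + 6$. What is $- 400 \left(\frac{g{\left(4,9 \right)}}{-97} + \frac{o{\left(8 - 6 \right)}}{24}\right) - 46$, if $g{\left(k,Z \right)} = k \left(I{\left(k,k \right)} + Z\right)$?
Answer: $\frac{20014}{291} \approx 68.777$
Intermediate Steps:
$I{\left(T,U \right)} = 2$
$g{\left(k,Z \right)} = k \left(2 + Z\right)$
$- 400 \left(\frac{g{\left(4,9 \right)}}{-97} + \frac{o{\left(8 - 6 \right)}}{24}\right) - 46 = - 400 \left(\frac{4 \left(2 + 9\right)}{-97} + \frac{\left(8 - 6\right)^{2}}{24}\right) - 46 = - 400 \left(4 \cdot 11 \left(- \frac{1}{97}\right) + \left(8 - 6\right)^{2} \cdot \frac{1}{24}\right) - 46 = - 400 \left(44 \left(- \frac{1}{97}\right) + 2^{2} \cdot \frac{1}{24}\right) - 46 = - 400 \left(- \frac{44}{97} + 4 \cdot \frac{1}{24}\right) - 46 = - 400 \left(- \frac{44}{97} + \frac{1}{6}\right) - 46 = \left(-400\right) \left(- \frac{167}{582}\right) - 46 = \frac{33400}{291} - 46 = \frac{20014}{291}$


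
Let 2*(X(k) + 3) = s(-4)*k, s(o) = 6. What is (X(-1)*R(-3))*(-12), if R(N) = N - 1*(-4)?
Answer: 72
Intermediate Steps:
X(k) = -3 + 3*k (X(k) = -3 + (6*k)/2 = -3 + 3*k)
R(N) = 4 + N (R(N) = N + 4 = 4 + N)
(X(-1)*R(-3))*(-12) = ((-3 + 3*(-1))*(4 - 3))*(-12) = ((-3 - 3)*1)*(-12) = -6*1*(-12) = -6*(-12) = 72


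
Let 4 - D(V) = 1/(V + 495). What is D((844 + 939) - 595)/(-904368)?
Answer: -6731/1522051344 ≈ -4.4223e-6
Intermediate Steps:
D(V) = 4 - 1/(495 + V) (D(V) = 4 - 1/(V + 495) = 4 - 1/(495 + V))
D((844 + 939) - 595)/(-904368) = ((1979 + 4*((844 + 939) - 595))/(495 + ((844 + 939) - 595)))/(-904368) = ((1979 + 4*(1783 - 595))/(495 + (1783 - 595)))*(-1/904368) = ((1979 + 4*1188)/(495 + 1188))*(-1/904368) = ((1979 + 4752)/1683)*(-1/904368) = ((1/1683)*6731)*(-1/904368) = (6731/1683)*(-1/904368) = -6731/1522051344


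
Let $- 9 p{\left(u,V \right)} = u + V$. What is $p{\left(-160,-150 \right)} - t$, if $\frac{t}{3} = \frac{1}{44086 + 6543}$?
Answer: $\frac{15694963}{455661} \approx 34.444$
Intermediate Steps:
$p{\left(u,V \right)} = - \frac{V}{9} - \frac{u}{9}$ ($p{\left(u,V \right)} = - \frac{u + V}{9} = - \frac{V + u}{9} = - \frac{V}{9} - \frac{u}{9}$)
$t = \frac{3}{50629}$ ($t = \frac{3}{44086 + 6543} = \frac{3}{50629} \approx 5.9255 \cdot 10^{-5}$)
$p{\left(-160,-150 \right)} - t = \left(\left(- \frac{1}{9}\right) \left(-150\right) - - \frac{160}{9}\right) - \frac{3}{50629} = \left(\frac{50}{3} + \frac{160}{9}\right) - \frac{3}{50629} = \frac{310}{9} - \frac{3}{50629} = \frac{15694963}{455661}$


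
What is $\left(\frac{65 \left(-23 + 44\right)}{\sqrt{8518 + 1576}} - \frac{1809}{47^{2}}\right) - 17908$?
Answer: $- \frac{39560581}{2209} + \frac{195 \sqrt{206}}{206} \approx -17895.0$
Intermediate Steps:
$\left(\frac{65 \left(-23 + 44\right)}{\sqrt{8518 + 1576}} - \frac{1809}{47^{2}}\right) - 17908 = \left(\frac{65 \cdot 21}{\sqrt{10094}} - \frac{1809}{2209}\right) - 17908 = \left(\frac{1365}{7 \sqrt{206}} - \frac{1809}{2209}\right) - 17908 = \left(1365 \frac{\sqrt{206}}{1442} - \frac{1809}{2209}\right) - 17908 = \left(\frac{195 \sqrt{206}}{206} - \frac{1809}{2209}\right) - 17908 = \left(- \frac{1809}{2209} + \frac{195 \sqrt{206}}{206}\right) - 17908 = - \frac{39560581}{2209} + \frac{195 \sqrt{206}}{206}$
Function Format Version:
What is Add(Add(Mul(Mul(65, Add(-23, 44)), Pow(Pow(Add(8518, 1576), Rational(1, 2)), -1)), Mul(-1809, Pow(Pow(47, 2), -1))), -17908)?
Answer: Add(Rational(-39560581, 2209), Mul(Rational(195, 206), Pow(206, Rational(1, 2)))) ≈ -17895.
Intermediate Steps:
Add(Add(Mul(Mul(65, Add(-23, 44)), Pow(Pow(Add(8518, 1576), Rational(1, 2)), -1)), Mul(-1809, Pow(Pow(47, 2), -1))), -17908) = Add(Add(Mul(Mul(65, 21), Pow(Pow(10094, Rational(1, 2)), -1)), Mul(-1809, Pow(2209, -1))), -17908) = Add(Add(Mul(1365, Pow(Mul(7, Pow(206, Rational(1, 2))), -1)), Mul(-1809, Rational(1, 2209))), -17908) = Add(Add(Mul(1365, Mul(Rational(1, 1442), Pow(206, Rational(1, 2)))), Rational(-1809, 2209)), -17908) = Add(Add(Mul(Rational(195, 206), Pow(206, Rational(1, 2))), Rational(-1809, 2209)), -17908) = Add(Add(Rational(-1809, 2209), Mul(Rational(195, 206), Pow(206, Rational(1, 2)))), -17908) = Add(Rational(-39560581, 2209), Mul(Rational(195, 206), Pow(206, Rational(1, 2))))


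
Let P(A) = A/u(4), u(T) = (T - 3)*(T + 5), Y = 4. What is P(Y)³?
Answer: 64/729 ≈ 0.087791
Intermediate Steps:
u(T) = (-3 + T)*(5 + T)
P(A) = A/9 (P(A) = A/(-15 + 4² + 2*4) = A/(-15 + 16 + 8) = A/9)
P(Y)³ = ((⅑)*4)³ = (4/9)³ = 64/729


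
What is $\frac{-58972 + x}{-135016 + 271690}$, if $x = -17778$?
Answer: $- \frac{38375}{68337} \approx -0.56155$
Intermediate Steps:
$\frac{-58972 + x}{-135016 + 271690} = \frac{-58972 - 17778}{-135016 + 271690} = - \frac{76750}{136674} = \left(-76750\right) \frac{1}{136674} = - \frac{38375}{68337}$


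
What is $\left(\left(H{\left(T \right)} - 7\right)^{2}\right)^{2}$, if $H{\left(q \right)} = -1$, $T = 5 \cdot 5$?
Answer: $4096$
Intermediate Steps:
$T = 25$
$\left(\left(H{\left(T \right)} - 7\right)^{2}\right)^{2} = \left(\left(-1 - 7\right)^{2}\right)^{2} = \left(\left(-8\right)^{2}\right)^{2} = 64^{2} = 4096$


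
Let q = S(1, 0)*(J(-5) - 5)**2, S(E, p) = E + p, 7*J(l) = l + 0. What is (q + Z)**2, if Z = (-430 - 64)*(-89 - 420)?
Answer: 151842872582116/2401 ≈ 6.3242e+10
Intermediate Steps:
J(l) = l/7 (J(l) = (l + 0)/7 = l/7)
q = 1600/49 (q = (1 + 0)*((1/7)*(-5) - 5)**2 = 1*(-5/7 - 5)**2 = 1*(-40/7)**2 = 1*(1600/49) = 1600/49 ≈ 32.653)
Z = 251446 (Z = -494*(-509) = 251446)
(q + Z)**2 = (1600/49 + 251446)**2 = (12322454/49)**2 = 151842872582116/2401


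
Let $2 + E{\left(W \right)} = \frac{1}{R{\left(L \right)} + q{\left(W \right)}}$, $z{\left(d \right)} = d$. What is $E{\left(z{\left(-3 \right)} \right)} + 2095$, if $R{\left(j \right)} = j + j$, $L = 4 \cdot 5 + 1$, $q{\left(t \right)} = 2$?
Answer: $\frac{92093}{44} \approx 2093.0$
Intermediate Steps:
$L = 21$ ($L = 20 + 1 = 21$)
$R{\left(j \right)} = 2 j$
$E{\left(W \right)} = - \frac{87}{44}$ ($E{\left(W \right)} = -2 + \frac{1}{2 \cdot 21 + 2} = -2 + \frac{1}{42 + 2} = -2 + \frac{1}{44} = - \frac{87}{44}$)
$E{\left(z{\left(-3 \right)} \right)} + 2095 = - \frac{87}{44} + 2095 = \frac{92093}{44}$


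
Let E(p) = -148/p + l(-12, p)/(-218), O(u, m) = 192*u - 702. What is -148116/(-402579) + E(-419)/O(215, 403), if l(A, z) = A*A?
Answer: 15249362500798/41448590865789 ≈ 0.36791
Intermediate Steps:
O(u, m) = -702 + 192*u
l(A, z) = A**2
E(p) = -72/109 - 148/p (E(p) = -148/p + (-12)**2/(-218) = -148/p + 144*(-1/218) = -148/p - 72/109 = -72/109 - 148/p)
-148116/(-402579) + E(-419)/O(215, 403) = -148116/(-402579) + (-72/109 - 148/(-419))/(-702 + 192*215) = -148116*(-1/402579) + (-72/109 - 148*(-1/419))/(-702 + 41280) = 49372/134193 + (-72/109 + 148/419)/40578 = 49372/134193 - 14036/45671*1/40578 = 49372/134193 - 7018/926618919 = 15249362500798/41448590865789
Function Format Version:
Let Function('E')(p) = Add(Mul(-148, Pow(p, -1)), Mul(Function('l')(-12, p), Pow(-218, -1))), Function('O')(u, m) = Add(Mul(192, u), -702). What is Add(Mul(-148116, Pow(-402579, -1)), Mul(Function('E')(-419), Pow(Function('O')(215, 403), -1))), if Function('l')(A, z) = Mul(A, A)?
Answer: Rational(15249362500798, 41448590865789) ≈ 0.36791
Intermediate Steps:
Function('O')(u, m) = Add(-702, Mul(192, u))
Function('l')(A, z) = Pow(A, 2)
Function('E')(p) = Add(Rational(-72, 109), Mul(-148, Pow(p, -1))) (Function('E')(p) = Add(Mul(-148, Pow(p, -1)), Mul(Pow(-12, 2), Pow(-218, -1))) = Add(Mul(-148, Pow(p, -1)), Mul(144, Rational(-1, 218))) = Add(Mul(-148, Pow(p, -1)), Rational(-72, 109)) = Add(Rational(-72, 109), Mul(-148, Pow(p, -1))))
Add(Mul(-148116, Pow(-402579, -1)), Mul(Function('E')(-419), Pow(Function('O')(215, 403), -1))) = Add(Mul(-148116, Pow(-402579, -1)), Mul(Add(Rational(-72, 109), Mul(-148, Pow(-419, -1))), Pow(Add(-702, Mul(192, 215)), -1))) = Add(Mul(-148116, Rational(-1, 402579)), Mul(Add(Rational(-72, 109), Mul(-148, Rational(-1, 419))), Pow(Add(-702, 41280), -1))) = Add(Rational(49372, 134193), Mul(Add(Rational(-72, 109), Rational(148, 419)), Pow(40578, -1))) = Add(Rational(49372, 134193), Mul(Rational(-14036, 45671), Rational(1, 40578))) = Add(Rational(49372, 134193), Rational(-7018, 926618919)) = Rational(15249362500798, 41448590865789)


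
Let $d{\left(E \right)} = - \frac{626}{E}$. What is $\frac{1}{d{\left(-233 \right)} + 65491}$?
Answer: $\frac{233}{15260029} \approx 1.5269 \cdot 10^{-5}$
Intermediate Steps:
$\frac{1}{d{\left(-233 \right)} + 65491} = \frac{1}{- \frac{626}{-233} + 65491} = \frac{1}{\left(-626\right) \left(- \frac{1}{233}\right) + 65491} = \frac{1}{\frac{626}{233} + 65491} = \frac{1}{\frac{15260029}{233}} = \frac{233}{15260029}$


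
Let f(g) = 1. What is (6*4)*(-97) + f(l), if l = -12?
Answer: -2327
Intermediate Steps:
(6*4)*(-97) + f(l) = (6*4)*(-97) + 1 = 24*(-97) + 1 = -2328 + 1 = -2327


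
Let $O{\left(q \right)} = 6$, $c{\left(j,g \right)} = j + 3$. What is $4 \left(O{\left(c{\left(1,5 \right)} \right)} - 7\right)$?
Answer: $-4$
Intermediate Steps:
$c{\left(j,g \right)} = 3 + j$
$4 \left(O{\left(c{\left(1,5 \right)} \right)} - 7\right) = 4 \left(6 - 7\right) = 4 \left(-1\right) = -4$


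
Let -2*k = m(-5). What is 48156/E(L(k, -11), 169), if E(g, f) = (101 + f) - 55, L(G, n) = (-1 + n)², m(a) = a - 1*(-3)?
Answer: 48156/215 ≈ 223.98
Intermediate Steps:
m(a) = 3 + a (m(a) = a + 3 = 3 + a)
k = 1 (k = -(3 - 5)/2 = -½*(-2) = 1)
E(g, f) = 46 + f
48156/E(L(k, -11), 169) = 48156/(46 + 169) = 48156/215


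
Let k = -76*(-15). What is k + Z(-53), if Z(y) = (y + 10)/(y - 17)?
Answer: 79843/70 ≈ 1140.6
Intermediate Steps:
k = 1140
Z(y) = (10 + y)/(-17 + y)
k + Z(-53) = 1140 + (10 - 53)/(-17 - 53) = 1140 - 43/(-70) = 1140 - 1/70*(-43) = 1140 + 43/70 = 79843/70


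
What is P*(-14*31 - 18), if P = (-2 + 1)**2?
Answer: -452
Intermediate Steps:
P = 1 (P = (-1)**2 = 1)
P*(-14*31 - 18) = 1*(-14*31 - 18) = 1*(-434 - 18) = 1*(-452) = -452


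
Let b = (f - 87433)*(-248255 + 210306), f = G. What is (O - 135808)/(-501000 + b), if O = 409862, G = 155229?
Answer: -137027/1286645702 ≈ -0.00010650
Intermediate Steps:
f = 155229
b = -2572790404 (b = (155229 - 87433)*(-248255 + 210306) = 67796*(-37949) = -2572790404)
(O - 135808)/(-501000 + b) = (409862 - 135808)/(-501000 - 2572790404) = 274054/(-2573291404) = 274054*(-1/2573291404) = -137027/1286645702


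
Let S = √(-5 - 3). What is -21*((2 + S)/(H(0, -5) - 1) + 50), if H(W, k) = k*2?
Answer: -11508/11 + 42*I*√2/11 ≈ -1046.2 + 5.3997*I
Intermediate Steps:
H(W, k) = 2*k
S = 2*I*√2 (S = √(-8) = 2*I*√2 ≈ 2.8284*I)
-21*((2 + S)/(H(0, -5) - 1) + 50) = -21*((2 + 2*I*√2)/(2*(-5) - 1) + 50) = -21*((2 + 2*I*√2)/(-10 - 1) + 50) = -21*((2 + 2*I*√2)/(-11) + 50) = -21*((2 + 2*I*√2)*(-1/11) + 50) = -21*((-2/11 - 2*I*√2/11) + 50) = -21*(548/11 - 2*I*√2/11) = -11508/11 + 42*I*√2/11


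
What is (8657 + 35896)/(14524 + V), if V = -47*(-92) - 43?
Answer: 44553/18805 ≈ 2.3692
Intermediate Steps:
V = 4281 (V = 4324 - 43 = 4281)
(8657 + 35896)/(14524 + V) = (8657 + 35896)/(14524 + 4281) = 44553/18805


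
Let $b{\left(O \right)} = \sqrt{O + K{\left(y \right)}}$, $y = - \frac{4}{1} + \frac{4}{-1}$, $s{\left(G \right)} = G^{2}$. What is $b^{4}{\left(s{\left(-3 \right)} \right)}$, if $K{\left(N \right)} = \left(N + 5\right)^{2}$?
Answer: $324$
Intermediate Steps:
$y = -8$ ($y = \left(-4\right) 1 + 4 \left(-1\right) = -4 - 4 = -8$)
$K{\left(N \right)} = \left(5 + N\right)^{2}$
$b{\left(O \right)} = \sqrt{9 + O}$ ($b{\left(O \right)} = \sqrt{O + \left(5 - 8\right)^{2}} = \sqrt{O + \left(-3\right)^{2}} = \sqrt{O + 9} = \sqrt{9 + O}$)
$b^{4}{\left(s{\left(-3 \right)} \right)} = \left(\sqrt{9 + \left(-3\right)^{2}}\right)^{4} = \left(\sqrt{9 + 9}\right)^{4} = \left(\sqrt{18}\right)^{4} = \left(3 \sqrt{2}\right)^{4} = 324$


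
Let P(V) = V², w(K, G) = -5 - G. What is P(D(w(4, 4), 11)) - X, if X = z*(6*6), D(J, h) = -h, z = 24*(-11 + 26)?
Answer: -12839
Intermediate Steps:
z = 360 (z = 24*15 = 360)
X = 12960 (X = 360*(6*6) = 360*36 = 12960)
P(D(w(4, 4), 11)) - X = (-1*11)² - 1*12960 = (-11)² - 12960 = 121 - 12960 = -12839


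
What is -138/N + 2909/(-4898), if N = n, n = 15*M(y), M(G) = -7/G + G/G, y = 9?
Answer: -1028431/24490 ≈ -41.994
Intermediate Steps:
M(G) = 1 - 7/G (M(G) = -7/G + 1 = 1 - 7/G)
n = 10/3 (n = 15*((-7 + 9)/9) = 15*((⅑)*2) = 15*(2/9) = 10/3 ≈ 3.3333)
N = 10/3 ≈ 3.3333
-138/N + 2909/(-4898) = -138/10/3 + 2909/(-4898) = -138*3/10 + 2909*(-1/4898) = -207/5 - 2909/4898 = -1028431/24490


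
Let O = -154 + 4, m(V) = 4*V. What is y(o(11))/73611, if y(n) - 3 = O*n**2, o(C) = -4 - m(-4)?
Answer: -7199/24537 ≈ -0.29339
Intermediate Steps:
O = -150
o(C) = 12 (o(C) = -4 - 4*(-4) = -4 - 1*(-16) = -4 + 16 = 12)
y(n) = 3 - 150*n**2
y(o(11))/73611 = (3 - 150*12**2)/73611 = (3 - 150*144)*(1/73611) = (3 - 21600)*(1/73611) = -21597*1/73611 = -7199/24537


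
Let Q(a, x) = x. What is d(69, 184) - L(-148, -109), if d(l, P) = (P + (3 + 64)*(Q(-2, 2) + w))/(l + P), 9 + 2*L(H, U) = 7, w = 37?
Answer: 3050/253 ≈ 12.055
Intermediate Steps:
L(H, U) = -1 (L(H, U) = -9/2 + (½)*7 = -9/2 + 7/2 = -1)
d(l, P) = (2613 + P)/(P + l) (d(l, P) = (P + (3 + 64)*(2 + 37))/(l + P) = (P + 67*39)/(P + l) = (P + 2613)/(P + l) = (2613 + P)/(P + l))
d(69, 184) - L(-148, -109) = (2613 + 184)/(184 + 69) - 1*(-1) = 2797/253 + 1 = 3050/253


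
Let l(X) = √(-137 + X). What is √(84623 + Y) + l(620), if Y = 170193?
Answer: √483 + 4*√15926 ≈ 526.77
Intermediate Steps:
√(84623 + Y) + l(620) = √(84623 + 170193) + √(-137 + 620) = √254816 + √483 = 4*√15926 + √483 = √483 + 4*√15926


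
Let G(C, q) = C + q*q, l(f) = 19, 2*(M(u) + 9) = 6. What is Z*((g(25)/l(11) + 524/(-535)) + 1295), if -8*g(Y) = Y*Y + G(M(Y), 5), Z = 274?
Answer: 3592318511/10165 ≈ 3.5340e+5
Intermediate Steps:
M(u) = -6 (M(u) = -9 + (1/2)*6 = -9 + 3 = -6)
G(C, q) = C + q**2
g(Y) = -19/8 - Y**2/8 (g(Y) = -(Y*Y + (-6 + 5**2))/8 = -(Y**2 + (-6 + 25))/8 = -(Y**2 + 19)/8 = -(19 + Y**2)/8 = -19/8 - Y**2/8)
Z*((g(25)/l(11) + 524/(-535)) + 1295) = 274*(((-19/8 - 1/8*25**2)/19 + 524/(-535)) + 1295) = 274*(((-19/8 - 1/8*625)*(1/19) + 524*(-1/535)) + 1295) = 274*(((-19/8 - 625/8)*(1/19) - 524/535) + 1295) = 274*((-161/2*1/19 - 524/535) + 1295) = 274*((-161/38 - 524/535) + 1295) = 274*(-106047/20330 + 1295) = 274*(26221303/20330) = 3592318511/10165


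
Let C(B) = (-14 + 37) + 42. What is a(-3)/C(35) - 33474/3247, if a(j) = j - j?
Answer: -33474/3247 ≈ -10.309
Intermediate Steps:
C(B) = 65 (C(B) = 23 + 42 = 65)
a(j) = 0
a(-3)/C(35) - 33474/3247 = 0/65 - 33474/3247 = 0*(1/65) - 33474*1/3247 = 0 - 33474/3247 = -33474/3247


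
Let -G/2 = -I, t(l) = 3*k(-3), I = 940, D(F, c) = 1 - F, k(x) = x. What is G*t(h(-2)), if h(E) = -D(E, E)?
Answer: -16920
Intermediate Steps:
h(E) = -1 + E (h(E) = -(1 - E) = -1 + E)
t(l) = -9 (t(l) = 3*(-3) = -9)
G = 1880 (G = -(-2)*940 = -2*(-940) = 1880)
G*t(h(-2)) = 1880*(-9) = -16920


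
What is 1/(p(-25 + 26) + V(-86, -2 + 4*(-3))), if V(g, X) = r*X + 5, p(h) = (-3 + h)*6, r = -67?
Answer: 1/931 ≈ 0.0010741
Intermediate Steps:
p(h) = -18 + 6*h
V(g, X) = 5 - 67*X (V(g, X) = -67*X + 5 = 5 - 67*X)
1/(p(-25 + 26) + V(-86, -2 + 4*(-3))) = 1/((-18 + 6*(-25 + 26)) + (5 - 67*(-2 + 4*(-3)))) = 1/((-18 + 6*1) + (5 - 67*(-2 - 12))) = 1/((-18 + 6) + (5 - 67*(-14))) = 1/(-12 + (5 + 938)) = 1/(-12 + 943) = 1/931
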